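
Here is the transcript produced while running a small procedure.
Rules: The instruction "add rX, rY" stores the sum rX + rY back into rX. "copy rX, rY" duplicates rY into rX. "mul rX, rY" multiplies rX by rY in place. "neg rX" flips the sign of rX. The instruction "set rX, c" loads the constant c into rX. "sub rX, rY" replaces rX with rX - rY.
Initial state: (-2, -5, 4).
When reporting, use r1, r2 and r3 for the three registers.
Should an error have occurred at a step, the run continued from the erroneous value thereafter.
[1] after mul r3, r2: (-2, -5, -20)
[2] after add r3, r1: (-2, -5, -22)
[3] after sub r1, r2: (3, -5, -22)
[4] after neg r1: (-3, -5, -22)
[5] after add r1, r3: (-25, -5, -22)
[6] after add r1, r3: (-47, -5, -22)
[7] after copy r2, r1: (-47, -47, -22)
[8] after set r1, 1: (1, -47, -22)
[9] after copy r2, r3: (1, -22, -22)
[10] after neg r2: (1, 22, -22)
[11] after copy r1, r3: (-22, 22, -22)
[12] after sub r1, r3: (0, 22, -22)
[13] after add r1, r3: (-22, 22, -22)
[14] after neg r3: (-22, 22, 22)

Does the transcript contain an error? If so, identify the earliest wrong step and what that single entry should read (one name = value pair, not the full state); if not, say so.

no error

Step 1: r3 = 4 * -5 = -20 — confirmed correct.
Step 2: r3 = -20 + -2 = -22 — same as recorded.
Step 3: r1 = -2 - -5 = 3 — in agreement.
Step 4: r1 = -(3) = -3 — verified.
Step 5: r1 = -3 + -22 = -25 — matches.
Step 6: r1 = -25 + -22 = -47 — in agreement.
Step 7: r2 = -47 — same as recorded.
Step 8: r1 = 1 — no discrepancy.
Step 9: r2 = -22 — confirmed correct.
Step 10: r2 = -(-22) = 22 — no discrepancy.
Step 11: r1 = -22 — consistent with the transcript.
Step 12: r1 = -22 - -22 = 0 — consistent with the transcript.
Step 13: r1 = 0 + -22 = -22 — exactly as logged.
Step 14: r3 = -(-22) = 22 — consistent with the transcript.
All entries verified; no error found.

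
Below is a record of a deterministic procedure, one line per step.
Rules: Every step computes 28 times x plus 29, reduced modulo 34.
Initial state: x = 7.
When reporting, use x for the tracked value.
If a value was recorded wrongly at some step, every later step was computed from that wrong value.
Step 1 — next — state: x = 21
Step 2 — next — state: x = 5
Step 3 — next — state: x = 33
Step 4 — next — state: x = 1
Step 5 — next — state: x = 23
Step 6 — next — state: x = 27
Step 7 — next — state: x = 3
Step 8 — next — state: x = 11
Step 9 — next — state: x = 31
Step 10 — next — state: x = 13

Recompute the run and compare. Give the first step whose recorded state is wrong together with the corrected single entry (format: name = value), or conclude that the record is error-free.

no error

Step 1: x = (28*7 + 29) mod 34 = 21 — matches.
Step 2: x = (28*21 + 29) mod 34 = 5 — in agreement.
Step 3: x = (28*5 + 29) mod 34 = 33 — agrees with the record.
Step 4: x = (28*33 + 29) mod 34 = 1 — no discrepancy.
Step 5: x = (28*1 + 29) mod 34 = 23 — matches.
Step 6: x = (28*23 + 29) mod 34 = 27 — same as recorded.
Step 7: x = (28*27 + 29) mod 34 = 3 — agrees with the record.
Step 8: x = (28*3 + 29) mod 34 = 11 — verified.
Step 9: x = (28*11 + 29) mod 34 = 31 — verified.
Step 10: x = (28*31 + 29) mod 34 = 13 — no discrepancy.
All steps check out; nothing to correct.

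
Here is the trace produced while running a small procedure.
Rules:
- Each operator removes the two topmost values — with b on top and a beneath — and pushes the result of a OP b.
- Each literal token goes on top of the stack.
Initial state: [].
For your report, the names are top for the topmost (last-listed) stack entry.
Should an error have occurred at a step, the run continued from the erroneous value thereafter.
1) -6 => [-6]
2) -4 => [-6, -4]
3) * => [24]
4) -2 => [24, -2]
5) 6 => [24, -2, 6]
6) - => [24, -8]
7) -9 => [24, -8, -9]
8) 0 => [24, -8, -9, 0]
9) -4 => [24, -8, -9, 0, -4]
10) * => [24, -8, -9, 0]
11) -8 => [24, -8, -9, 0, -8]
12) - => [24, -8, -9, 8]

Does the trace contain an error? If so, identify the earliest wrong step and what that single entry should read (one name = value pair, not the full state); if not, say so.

no error

Recomputing the run from the initial state:
step 1: [-6]
step 2: [-6, -4]
step 3: [24]
step 4: [24, -2]
step 5: [24, -2, 6]
step 6: [24, -8]
step 7: [24, -8, -9]
step 8: [24, -8, -9, 0]
step 9: [24, -8, -9, 0, -4]
step 10: [24, -8, -9, 0]
step 11: [24, -8, -9, 0, -8]
step 12: [24, -8, -9, 8]
This matches the trace at every step.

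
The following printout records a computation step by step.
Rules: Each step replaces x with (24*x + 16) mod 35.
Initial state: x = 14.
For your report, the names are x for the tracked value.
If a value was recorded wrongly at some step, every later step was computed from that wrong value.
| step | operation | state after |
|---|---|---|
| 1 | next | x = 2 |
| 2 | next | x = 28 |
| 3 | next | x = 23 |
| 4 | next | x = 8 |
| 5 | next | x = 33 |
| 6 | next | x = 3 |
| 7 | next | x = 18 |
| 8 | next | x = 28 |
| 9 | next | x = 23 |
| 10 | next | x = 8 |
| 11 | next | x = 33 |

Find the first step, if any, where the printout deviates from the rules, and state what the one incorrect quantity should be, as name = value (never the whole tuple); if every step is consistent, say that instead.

1. x = (24*14 + 16) mod 35 = 2 (consistent with the printout)
2. x = (24*2 + 16) mod 35 = 29 (the printout has a different value)
Conclusion: step 2 carries the first error; the entry should be x = 29.

step 2, x = 29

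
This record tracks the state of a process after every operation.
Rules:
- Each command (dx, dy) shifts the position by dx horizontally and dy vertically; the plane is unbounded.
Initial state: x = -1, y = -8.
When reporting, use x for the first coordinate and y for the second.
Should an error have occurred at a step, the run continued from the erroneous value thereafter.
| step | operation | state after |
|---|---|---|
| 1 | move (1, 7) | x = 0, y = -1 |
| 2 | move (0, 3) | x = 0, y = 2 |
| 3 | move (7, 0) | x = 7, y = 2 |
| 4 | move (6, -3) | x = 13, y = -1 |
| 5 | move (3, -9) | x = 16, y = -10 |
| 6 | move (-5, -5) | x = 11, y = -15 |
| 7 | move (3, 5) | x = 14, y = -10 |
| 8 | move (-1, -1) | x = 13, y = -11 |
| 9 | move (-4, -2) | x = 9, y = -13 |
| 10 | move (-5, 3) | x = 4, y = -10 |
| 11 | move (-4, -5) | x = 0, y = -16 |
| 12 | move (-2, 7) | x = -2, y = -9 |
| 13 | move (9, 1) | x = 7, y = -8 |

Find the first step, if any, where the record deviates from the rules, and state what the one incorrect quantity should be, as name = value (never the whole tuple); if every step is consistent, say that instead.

step 11, y = -15

1. x = -1 + (1) = 0, y = -8 + (7) = -1 (agrees with the record)
2. x = 0 + (0) = 0, y = -1 + (3) = 2 (matches)
3. x = 0 + (7) = 7, y = 2 + (0) = 2 (agrees with the record)
4. x = 7 + (6) = 13, y = 2 + (-3) = -1 (matches)
5. x = 13 + (3) = 16, y = -1 + (-9) = -10 (agrees with the record)
6. x = 16 + (-5) = 11, y = -10 + (-5) = -15 (verified)
7. x = 11 + (3) = 14, y = -15 + (5) = -10 (exactly as logged)
8. x = 14 + (-1) = 13, y = -10 + (-1) = -11 (matches)
9. x = 13 + (-4) = 9, y = -11 + (-2) = -13 (consistent with the record)
10. x = 9 + (-5) = 4, y = -13 + (3) = -10 (agrees with the record)
11. x = 4 + (-4) = 0, y = -10 + (-5) = -15 (the record has a different value)
Conclusion: step 11 carries the first error; the entry should be y = -15.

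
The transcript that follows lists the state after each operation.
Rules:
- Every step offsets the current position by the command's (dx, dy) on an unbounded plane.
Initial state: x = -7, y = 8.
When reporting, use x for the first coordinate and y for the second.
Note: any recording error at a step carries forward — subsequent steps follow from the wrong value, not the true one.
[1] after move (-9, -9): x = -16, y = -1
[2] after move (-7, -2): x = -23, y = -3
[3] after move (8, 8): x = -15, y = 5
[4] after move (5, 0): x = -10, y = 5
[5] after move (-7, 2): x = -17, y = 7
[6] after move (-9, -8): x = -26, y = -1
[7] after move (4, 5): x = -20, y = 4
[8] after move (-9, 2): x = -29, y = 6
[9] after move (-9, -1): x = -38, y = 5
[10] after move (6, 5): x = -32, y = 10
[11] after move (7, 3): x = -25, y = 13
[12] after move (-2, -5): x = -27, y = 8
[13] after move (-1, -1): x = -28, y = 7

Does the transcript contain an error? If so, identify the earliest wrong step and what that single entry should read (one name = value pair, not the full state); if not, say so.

Recomputing the run from the initial state:
step 1: x = -16, y = -1
step 2: x = -23, y = -3
step 3: x = -15, y = 5
step 4: x = -10, y = 5
step 5: x = -17, y = 7
step 6: x = -26, y = -1
step 7: x = -22, y = 4
step 8: x = -31, y = 6
step 9: x = -40, y = 5
step 10: x = -34, y = 10
step 11: x = -27, y = 13
step 12: x = -29, y = 8
step 13: x = -30, y = 7
The first disagreement with the transcript is at step 7, where the value should be x = -22.

step 7, x = -22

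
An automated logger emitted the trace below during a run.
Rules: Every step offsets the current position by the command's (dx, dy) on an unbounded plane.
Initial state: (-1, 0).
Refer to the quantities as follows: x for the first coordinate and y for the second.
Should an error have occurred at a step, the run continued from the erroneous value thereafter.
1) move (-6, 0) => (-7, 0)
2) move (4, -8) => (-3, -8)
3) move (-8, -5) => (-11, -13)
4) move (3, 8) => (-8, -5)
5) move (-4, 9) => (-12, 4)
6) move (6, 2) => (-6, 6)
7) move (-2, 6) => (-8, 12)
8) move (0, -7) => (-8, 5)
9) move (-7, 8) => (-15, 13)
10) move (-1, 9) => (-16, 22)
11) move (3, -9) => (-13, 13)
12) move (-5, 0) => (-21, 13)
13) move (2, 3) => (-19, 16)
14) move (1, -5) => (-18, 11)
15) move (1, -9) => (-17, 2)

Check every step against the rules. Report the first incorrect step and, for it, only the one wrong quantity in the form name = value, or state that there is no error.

step 12, x = -18

Recomputing the run from the initial state:
step 1: x = -7, y = 0
step 2: x = -3, y = -8
step 3: x = -11, y = -13
step 4: x = -8, y = -5
step 5: x = -12, y = 4
step 6: x = -6, y = 6
step 7: x = -8, y = 12
step 8: x = -8, y = 5
step 9: x = -15, y = 13
step 10: x = -16, y = 22
step 11: x = -13, y = 13
step 12: x = -18, y = 13
step 13: x = -16, y = 16
step 14: x = -15, y = 11
step 15: x = -14, y = 2
The first disagreement with the trace is at step 12, where the value should be x = -18.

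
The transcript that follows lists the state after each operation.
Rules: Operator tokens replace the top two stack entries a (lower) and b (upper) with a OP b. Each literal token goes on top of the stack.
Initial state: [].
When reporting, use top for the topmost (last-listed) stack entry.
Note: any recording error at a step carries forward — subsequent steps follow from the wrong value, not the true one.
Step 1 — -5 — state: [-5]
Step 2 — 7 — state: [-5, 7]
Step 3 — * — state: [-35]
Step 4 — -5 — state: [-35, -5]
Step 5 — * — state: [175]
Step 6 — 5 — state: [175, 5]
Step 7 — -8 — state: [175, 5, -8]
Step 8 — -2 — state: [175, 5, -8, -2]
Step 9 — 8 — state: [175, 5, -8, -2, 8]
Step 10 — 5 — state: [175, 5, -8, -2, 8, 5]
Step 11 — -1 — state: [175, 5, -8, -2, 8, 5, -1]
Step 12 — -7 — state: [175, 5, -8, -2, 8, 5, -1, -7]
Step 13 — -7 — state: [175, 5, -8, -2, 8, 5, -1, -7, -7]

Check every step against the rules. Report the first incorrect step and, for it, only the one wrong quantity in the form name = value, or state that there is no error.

1. push -5: top = -5 (consistent with the transcript)
2. push 7: top = 7 (consistent with the transcript)
3. -5 * 7 = -35 (no discrepancy)
4. push -5: top = -5 (agrees with the transcript)
5. -35 * -5 = 175 (verified)
6. push 5: top = 5 (confirmed correct)
7. push -8: top = -8 (verified)
8. push -2: top = -2 (matches)
9. push 8: top = 8 (no discrepancy)
10. push 5: top = 5 (same as recorded)
11. push -1: top = -1 (exactly as logged)
12. push -7: top = -7 (matches)
13. push -7: top = -7 (same as recorded)
The whole run recomputes cleanly — no discrepancies.

no error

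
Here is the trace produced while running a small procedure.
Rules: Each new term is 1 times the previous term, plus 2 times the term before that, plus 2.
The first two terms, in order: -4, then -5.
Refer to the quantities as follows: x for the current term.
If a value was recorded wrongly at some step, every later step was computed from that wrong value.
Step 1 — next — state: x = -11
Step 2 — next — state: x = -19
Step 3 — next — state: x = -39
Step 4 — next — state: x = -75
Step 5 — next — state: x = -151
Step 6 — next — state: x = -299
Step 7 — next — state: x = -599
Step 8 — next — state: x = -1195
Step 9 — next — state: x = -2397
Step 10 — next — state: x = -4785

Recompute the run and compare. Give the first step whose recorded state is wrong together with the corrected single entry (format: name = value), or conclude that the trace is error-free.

Recomputing the run from the initial state:
step 1: x = -11
step 2: x = -19
step 3: x = -39
step 4: x = -75
step 5: x = -151
step 6: x = -299
step 7: x = -599
step 8: x = -1195
step 9: x = -2391
step 10: x = -4779
The first disagreement with the trace is at step 9, where the value should be x = -2391.

step 9, x = -2391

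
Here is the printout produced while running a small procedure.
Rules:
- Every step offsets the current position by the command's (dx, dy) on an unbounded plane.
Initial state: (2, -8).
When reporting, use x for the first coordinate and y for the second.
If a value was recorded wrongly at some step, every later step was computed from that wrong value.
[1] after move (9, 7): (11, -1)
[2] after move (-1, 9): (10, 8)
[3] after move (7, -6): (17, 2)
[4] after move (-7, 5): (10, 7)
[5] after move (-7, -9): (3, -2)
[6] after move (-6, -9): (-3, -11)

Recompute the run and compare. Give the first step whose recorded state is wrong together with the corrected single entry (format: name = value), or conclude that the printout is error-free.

Step 1: x = 2 + (9) = 11, y = -8 + (7) = -1 — verified.
Step 2: x = 11 + (-1) = 10, y = -1 + (9) = 8 — matches.
Step 3: x = 10 + (7) = 17, y = 8 + (-6) = 2 — same as recorded.
Step 4: x = 17 + (-7) = 10, y = 2 + (5) = 7 — consistent with the printout.
Step 5: x = 10 + (-7) = 3, y = 7 + (-9) = -2 — same as recorded.
Step 6: x = 3 + (-6) = -3, y = -2 + (-9) = -11 — checks out.
All entries verified; no error found.

no error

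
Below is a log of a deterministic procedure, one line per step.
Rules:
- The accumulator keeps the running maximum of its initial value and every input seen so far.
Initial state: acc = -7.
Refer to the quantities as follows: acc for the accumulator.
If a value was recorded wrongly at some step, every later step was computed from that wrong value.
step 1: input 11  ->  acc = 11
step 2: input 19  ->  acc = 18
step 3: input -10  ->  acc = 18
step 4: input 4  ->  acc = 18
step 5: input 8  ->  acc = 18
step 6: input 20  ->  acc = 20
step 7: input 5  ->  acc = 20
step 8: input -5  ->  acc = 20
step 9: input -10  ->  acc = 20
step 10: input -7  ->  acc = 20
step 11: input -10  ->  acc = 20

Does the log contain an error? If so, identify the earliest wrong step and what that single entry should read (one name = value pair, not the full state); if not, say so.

step 2, acc = 19

Recomputing the run from the initial state:
step 1: acc = 11
step 2: acc = 19
step 3: acc = 19
step 4: acc = 19
step 5: acc = 19
step 6: acc = 20
step 7: acc = 20
step 8: acc = 20
step 9: acc = 20
step 10: acc = 20
step 11: acc = 20
The first disagreement with the log is at step 2, where the value should be acc = 19.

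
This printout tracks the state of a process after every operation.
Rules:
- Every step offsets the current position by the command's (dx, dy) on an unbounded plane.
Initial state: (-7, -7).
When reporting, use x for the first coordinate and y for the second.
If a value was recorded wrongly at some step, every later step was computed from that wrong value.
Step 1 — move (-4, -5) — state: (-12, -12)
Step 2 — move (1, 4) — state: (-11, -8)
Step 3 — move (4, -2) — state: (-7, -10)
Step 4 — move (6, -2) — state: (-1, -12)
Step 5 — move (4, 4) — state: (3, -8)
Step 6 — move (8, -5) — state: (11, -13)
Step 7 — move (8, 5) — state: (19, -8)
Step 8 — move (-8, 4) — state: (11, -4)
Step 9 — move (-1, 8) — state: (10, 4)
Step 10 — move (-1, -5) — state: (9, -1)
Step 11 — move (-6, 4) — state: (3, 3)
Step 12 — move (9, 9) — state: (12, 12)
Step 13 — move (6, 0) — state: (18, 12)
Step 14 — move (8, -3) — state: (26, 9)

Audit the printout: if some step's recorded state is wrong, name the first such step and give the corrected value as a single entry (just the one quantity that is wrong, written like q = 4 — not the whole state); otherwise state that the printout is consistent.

step 1, x = -11

step 1: x = -7 + (-4) = -11, y = -7 + (-5) = -12 -> this is not what the printout shows
The audit stops at step 1: the recorded entry is wrong and should be x = -11.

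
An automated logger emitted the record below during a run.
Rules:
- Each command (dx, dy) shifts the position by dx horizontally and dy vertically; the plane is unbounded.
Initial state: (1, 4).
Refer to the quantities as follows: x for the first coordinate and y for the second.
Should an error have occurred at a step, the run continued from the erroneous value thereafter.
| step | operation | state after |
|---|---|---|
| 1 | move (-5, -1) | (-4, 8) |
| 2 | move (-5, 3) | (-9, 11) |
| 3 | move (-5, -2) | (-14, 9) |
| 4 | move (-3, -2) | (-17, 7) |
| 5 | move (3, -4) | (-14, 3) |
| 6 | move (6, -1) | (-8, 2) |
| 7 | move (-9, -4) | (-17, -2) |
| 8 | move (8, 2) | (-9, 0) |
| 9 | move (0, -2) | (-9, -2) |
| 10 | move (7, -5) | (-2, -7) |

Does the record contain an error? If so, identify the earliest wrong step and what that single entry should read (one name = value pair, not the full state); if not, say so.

step 1, y = 3

Recomputing the run from the initial state:
step 1: x = -4, y = 3
step 2: x = -9, y = 6
step 3: x = -14, y = 4
step 4: x = -17, y = 2
step 5: x = -14, y = -2
step 6: x = -8, y = -3
step 7: x = -17, y = -7
step 8: x = -9, y = -5
step 9: x = -9, y = -7
step 10: x = -2, y = -12
The first disagreement with the record is at step 1, where the value should be y = 3.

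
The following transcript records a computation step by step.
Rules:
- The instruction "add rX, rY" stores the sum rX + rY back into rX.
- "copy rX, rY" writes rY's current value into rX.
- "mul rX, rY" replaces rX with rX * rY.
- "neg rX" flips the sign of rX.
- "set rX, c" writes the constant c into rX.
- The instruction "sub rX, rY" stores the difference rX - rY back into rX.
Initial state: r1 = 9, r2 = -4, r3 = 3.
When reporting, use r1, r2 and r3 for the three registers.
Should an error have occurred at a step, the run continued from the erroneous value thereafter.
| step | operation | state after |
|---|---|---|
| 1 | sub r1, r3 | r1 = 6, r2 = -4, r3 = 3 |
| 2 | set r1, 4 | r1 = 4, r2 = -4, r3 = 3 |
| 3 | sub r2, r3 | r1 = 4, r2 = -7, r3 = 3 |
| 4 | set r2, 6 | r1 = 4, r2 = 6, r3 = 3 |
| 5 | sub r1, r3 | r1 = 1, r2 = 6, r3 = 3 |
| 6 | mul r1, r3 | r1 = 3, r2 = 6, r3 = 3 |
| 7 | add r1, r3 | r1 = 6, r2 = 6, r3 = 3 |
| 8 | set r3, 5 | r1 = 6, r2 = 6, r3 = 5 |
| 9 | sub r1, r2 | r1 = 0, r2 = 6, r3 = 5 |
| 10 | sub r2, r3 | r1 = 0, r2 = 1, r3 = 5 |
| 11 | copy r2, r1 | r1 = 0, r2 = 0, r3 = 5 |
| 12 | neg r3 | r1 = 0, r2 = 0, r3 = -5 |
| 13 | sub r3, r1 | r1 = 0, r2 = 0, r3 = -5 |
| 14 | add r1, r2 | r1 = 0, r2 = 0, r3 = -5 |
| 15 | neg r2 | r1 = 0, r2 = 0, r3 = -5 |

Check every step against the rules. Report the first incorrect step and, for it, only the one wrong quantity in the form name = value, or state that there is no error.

no error

Step 1: r1 = 9 - 3 = 6 — consistent with the transcript.
Step 2: r1 = 4 — confirmed correct.
Step 3: r2 = -4 - 3 = -7 — confirmed correct.
Step 4: r2 = 6 — consistent with the transcript.
Step 5: r1 = 4 - 3 = 1 — matches.
Step 6: r1 = 1 * 3 = 3 — no discrepancy.
Step 7: r1 = 3 + 3 = 6 — exactly as logged.
Step 8: r3 = 5 — agrees with the transcript.
Step 9: r1 = 6 - 6 = 0 — same as recorded.
Step 10: r2 = 6 - 5 = 1 — verified.
Step 11: r2 = 0 — matches.
Step 12: r3 = -(5) = -5 — matches.
Step 13: r3 = -5 - 0 = -5 — no discrepancy.
Step 14: r1 = 0 + 0 = 0 — in agreement.
Step 15: r2 = -(0) = 0 — checks out.
Each recorded entry agrees with the recomputation.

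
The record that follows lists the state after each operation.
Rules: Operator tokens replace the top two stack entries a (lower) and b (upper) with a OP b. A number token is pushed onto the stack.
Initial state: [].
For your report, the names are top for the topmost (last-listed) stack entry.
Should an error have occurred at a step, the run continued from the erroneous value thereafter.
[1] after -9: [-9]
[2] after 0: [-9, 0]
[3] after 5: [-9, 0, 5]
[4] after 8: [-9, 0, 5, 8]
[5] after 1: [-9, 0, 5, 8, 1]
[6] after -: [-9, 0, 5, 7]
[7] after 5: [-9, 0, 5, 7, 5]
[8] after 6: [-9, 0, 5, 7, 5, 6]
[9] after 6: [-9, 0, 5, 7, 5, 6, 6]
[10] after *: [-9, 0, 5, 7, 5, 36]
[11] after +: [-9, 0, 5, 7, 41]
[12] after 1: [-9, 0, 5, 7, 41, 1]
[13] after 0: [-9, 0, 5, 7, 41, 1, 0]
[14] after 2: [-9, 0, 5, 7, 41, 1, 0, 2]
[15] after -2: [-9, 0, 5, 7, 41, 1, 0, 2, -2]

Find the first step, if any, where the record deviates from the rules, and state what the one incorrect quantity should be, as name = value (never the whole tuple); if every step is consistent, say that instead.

no error

Recomputing the run from the initial state:
step 1: [-9]
step 2: [-9, 0]
step 3: [-9, 0, 5]
step 4: [-9, 0, 5, 8]
step 5: [-9, 0, 5, 8, 1]
step 6: [-9, 0, 5, 7]
step 7: [-9, 0, 5, 7, 5]
step 8: [-9, 0, 5, 7, 5, 6]
step 9: [-9, 0, 5, 7, 5, 6, 6]
step 10: [-9, 0, 5, 7, 5, 36]
step 11: [-9, 0, 5, 7, 41]
step 12: [-9, 0, 5, 7, 41, 1]
step 13: [-9, 0, 5, 7, 41, 1, 0]
step 14: [-9, 0, 5, 7, 41, 1, 0, 2]
step 15: [-9, 0, 5, 7, 41, 1, 0, 2, -2]
This matches the record at every step.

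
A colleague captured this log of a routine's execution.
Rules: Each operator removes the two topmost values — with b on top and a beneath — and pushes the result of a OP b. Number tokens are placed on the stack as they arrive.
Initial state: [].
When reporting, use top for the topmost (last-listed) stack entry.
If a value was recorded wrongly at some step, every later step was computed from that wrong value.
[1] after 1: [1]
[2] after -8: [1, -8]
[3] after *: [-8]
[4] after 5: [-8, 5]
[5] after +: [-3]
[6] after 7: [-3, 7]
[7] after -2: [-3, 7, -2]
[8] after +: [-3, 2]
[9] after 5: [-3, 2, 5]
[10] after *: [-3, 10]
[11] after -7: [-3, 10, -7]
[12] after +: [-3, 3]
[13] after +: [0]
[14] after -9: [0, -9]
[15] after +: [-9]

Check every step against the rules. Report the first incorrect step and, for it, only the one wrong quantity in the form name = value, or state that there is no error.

step 8, top = 5

Recomputing the run from the initial state:
step 1: [1]
step 2: [1, -8]
step 3: [-8]
step 4: [-8, 5]
step 5: [-3]
step 6: [-3, 7]
step 7: [-3, 7, -2]
step 8: [-3, 5]
step 9: [-3, 5, 5]
step 10: [-3, 25]
step 11: [-3, 25, -7]
step 12: [-3, 18]
step 13: [15]
step 14: [15, -9]
step 15: [6]
The first disagreement with the log is at step 8, where the value should be top = 5.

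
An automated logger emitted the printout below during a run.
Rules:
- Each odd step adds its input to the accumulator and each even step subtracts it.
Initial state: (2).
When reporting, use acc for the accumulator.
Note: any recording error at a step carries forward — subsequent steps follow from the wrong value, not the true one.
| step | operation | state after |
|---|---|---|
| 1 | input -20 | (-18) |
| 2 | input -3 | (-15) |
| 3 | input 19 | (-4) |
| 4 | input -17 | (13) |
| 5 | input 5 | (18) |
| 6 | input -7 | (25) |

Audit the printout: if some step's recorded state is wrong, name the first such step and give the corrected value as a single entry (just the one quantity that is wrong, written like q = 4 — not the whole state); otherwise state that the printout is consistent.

1. acc = 2 + -20 = -18 (matches)
2. acc = -18 - -3 = -15 (confirmed correct)
3. acc = -15 + 19 = 4 (the entry is off here)
So the first discrepancy is step 3, where the right value is acc = 4.

step 3, acc = 4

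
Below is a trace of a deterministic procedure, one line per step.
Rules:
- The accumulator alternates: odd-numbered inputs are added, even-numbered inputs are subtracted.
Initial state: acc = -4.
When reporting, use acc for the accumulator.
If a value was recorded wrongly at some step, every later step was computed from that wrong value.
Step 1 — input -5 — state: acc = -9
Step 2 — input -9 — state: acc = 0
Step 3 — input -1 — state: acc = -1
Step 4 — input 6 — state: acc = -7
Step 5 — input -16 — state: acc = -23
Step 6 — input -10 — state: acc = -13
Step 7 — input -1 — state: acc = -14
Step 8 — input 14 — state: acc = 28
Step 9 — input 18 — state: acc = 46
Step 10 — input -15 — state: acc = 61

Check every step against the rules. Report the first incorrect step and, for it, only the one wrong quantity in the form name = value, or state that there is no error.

step 8, acc = -28

Recomputing the run from the initial state:
step 1: acc = -9
step 2: acc = 0
step 3: acc = -1
step 4: acc = -7
step 5: acc = -23
step 6: acc = -13
step 7: acc = -14
step 8: acc = -28
step 9: acc = -10
step 10: acc = 5
The first disagreement with the trace is at step 8, where the value should be acc = -28.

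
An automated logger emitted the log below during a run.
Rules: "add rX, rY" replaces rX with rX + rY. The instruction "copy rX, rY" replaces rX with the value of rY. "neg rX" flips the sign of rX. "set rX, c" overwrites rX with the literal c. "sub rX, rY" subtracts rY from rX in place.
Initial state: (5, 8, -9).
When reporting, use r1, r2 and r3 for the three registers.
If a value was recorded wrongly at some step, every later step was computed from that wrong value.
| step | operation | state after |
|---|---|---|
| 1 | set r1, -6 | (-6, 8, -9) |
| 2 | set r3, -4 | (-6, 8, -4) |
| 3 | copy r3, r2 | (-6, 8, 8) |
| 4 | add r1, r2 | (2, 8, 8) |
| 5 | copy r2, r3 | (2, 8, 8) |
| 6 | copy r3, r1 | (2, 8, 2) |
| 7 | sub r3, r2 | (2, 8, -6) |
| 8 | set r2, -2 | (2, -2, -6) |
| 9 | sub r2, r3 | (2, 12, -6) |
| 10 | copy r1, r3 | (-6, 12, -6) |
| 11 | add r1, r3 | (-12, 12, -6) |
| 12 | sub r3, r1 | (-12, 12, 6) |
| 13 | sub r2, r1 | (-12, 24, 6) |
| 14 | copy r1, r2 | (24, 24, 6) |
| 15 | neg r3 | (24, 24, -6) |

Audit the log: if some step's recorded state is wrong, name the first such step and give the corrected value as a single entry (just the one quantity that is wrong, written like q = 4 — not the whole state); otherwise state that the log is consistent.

Recomputing the run from the initial state:
step 1: r1 = -6, r2 = 8, r3 = -9
step 2: r1 = -6, r2 = 8, r3 = -4
step 3: r1 = -6, r2 = 8, r3 = 8
step 4: r1 = 2, r2 = 8, r3 = 8
step 5: r1 = 2, r2 = 8, r3 = 8
step 6: r1 = 2, r2 = 8, r3 = 2
step 7: r1 = 2, r2 = 8, r3 = -6
step 8: r1 = 2, r2 = -2, r3 = -6
step 9: r1 = 2, r2 = 4, r3 = -6
step 10: r1 = -6, r2 = 4, r3 = -6
step 11: r1 = -12, r2 = 4, r3 = -6
step 12: r1 = -12, r2 = 4, r3 = 6
step 13: r1 = -12, r2 = 16, r3 = 6
step 14: r1 = 16, r2 = 16, r3 = 6
step 15: r1 = 16, r2 = 16, r3 = -6
The first disagreement with the log is at step 9, where the value should be r2 = 4.

step 9, r2 = 4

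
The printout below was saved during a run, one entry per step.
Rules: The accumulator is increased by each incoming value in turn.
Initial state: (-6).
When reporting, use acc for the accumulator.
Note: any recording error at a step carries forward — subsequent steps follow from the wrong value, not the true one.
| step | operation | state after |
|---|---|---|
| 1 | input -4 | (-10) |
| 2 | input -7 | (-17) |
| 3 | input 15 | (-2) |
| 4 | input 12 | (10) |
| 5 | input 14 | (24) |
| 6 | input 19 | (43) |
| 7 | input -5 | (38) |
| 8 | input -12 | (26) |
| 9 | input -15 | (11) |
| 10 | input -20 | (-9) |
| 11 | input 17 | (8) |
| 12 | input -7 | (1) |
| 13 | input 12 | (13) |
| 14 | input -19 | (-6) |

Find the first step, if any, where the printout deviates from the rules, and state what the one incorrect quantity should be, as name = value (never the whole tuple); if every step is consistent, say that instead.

no error

Step 1: acc = -6 + -4 = -10 — matches.
Step 2: acc = -10 + -7 = -17 — in agreement.
Step 3: acc = -17 + 15 = -2 — in agreement.
Step 4: acc = -2 + 12 = 10 — consistent with the printout.
Step 5: acc = 10 + 14 = 24 — agrees with the printout.
Step 6: acc = 24 + 19 = 43 — agrees with the printout.
Step 7: acc = 43 + -5 = 38 — same as recorded.
Step 8: acc = 38 + -12 = 26 — no discrepancy.
Step 9: acc = 26 + -15 = 11 — agrees with the printout.
Step 10: acc = 11 + -20 = -9 — same as recorded.
Step 11: acc = -9 + 17 = 8 — checks out.
Step 12: acc = 8 + -7 = 1 — consistent with the printout.
Step 13: acc = 1 + 12 = 13 — same as recorded.
Step 14: acc = 13 + -19 = -6 — matches.
The recomputation confirms every line.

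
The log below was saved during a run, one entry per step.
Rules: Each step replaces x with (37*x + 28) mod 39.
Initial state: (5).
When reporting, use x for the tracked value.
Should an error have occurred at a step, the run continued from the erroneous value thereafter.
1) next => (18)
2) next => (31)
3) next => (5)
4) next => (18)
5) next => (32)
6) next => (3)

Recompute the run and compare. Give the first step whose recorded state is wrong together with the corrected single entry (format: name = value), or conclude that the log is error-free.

1. x = (37*5 + 28) mod 39 = 18 (in agreement)
2. x = (37*18 + 28) mod 39 = 31 (consistent with the log)
3. x = (37*31 + 28) mod 39 = 5 (confirmed correct)
4. x = (37*5 + 28) mod 39 = 18 (agrees with the log)
5. x = (37*18 + 28) mod 39 = 31 (not what was recorded)
The audit stops at step 5: the recorded entry is wrong and should be x = 31.

step 5, x = 31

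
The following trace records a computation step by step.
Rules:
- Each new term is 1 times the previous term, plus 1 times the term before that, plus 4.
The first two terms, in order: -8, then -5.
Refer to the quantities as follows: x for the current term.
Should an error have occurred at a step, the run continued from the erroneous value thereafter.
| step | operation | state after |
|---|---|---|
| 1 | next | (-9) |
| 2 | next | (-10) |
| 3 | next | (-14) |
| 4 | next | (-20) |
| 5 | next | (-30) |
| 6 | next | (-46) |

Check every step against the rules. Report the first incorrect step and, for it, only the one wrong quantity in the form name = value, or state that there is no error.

step 3, x = -15

1. x = 1*(-5) + (1)*(-8) + (4) = -9 (matches)
2. x = 1*(-9) + (1)*(-5) + (4) = -10 (verified)
3. x = 1*(-10) + (1)*(-9) + (4) = -15 (a discrepancy with the trace)
Conclusion: step 3 carries the first error; the entry should be x = -15.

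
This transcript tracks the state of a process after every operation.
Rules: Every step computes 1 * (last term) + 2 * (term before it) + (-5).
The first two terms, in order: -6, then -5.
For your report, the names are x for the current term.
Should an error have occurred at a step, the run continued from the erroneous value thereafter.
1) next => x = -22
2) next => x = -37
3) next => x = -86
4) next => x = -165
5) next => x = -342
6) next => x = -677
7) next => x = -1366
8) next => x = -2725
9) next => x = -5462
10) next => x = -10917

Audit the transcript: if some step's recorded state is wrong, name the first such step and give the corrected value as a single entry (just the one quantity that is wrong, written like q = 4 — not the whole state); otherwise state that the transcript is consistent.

no error

Step 1: x = 1*(-5) + (2)*(-6) + (-5) = -22 — same as recorded.
Step 2: x = 1*(-22) + (2)*(-5) + (-5) = -37 — confirmed correct.
Step 3: x = 1*(-37) + (2)*(-22) + (-5) = -86 — same as recorded.
Step 4: x = 1*(-86) + (2)*(-37) + (-5) = -165 — no discrepancy.
Step 5: x = 1*(-165) + (2)*(-86) + (-5) = -342 — checks out.
Step 6: x = 1*(-342) + (2)*(-165) + (-5) = -677 — agrees with the transcript.
Step 7: x = 1*(-677) + (2)*(-342) + (-5) = -1366 — verified.
Step 8: x = 1*(-1366) + (2)*(-677) + (-5) = -2725 — checks out.
Step 9: x = 1*(-2725) + (2)*(-1366) + (-5) = -5462 — matches.
Step 10: x = 1*(-5462) + (2)*(-2725) + (-5) = -10917 — no discrepancy.
No step deviates from the rules.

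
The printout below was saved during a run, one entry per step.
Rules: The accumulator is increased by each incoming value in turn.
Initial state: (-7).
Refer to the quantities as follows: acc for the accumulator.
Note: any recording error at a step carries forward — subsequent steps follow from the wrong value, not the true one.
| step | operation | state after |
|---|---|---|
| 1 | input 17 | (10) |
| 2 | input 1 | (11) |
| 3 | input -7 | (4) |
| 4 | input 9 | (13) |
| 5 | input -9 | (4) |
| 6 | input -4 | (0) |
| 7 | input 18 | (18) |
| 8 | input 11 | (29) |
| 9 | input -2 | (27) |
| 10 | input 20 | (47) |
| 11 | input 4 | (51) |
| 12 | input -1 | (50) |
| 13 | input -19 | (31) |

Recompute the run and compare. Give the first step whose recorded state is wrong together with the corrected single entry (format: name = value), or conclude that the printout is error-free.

no error

step 1: acc = -7 + 17 = 10 -> same as recorded
step 2: acc = 10 + 1 = 11 -> matches
step 3: acc = 11 + -7 = 4 -> matches
step 4: acc = 4 + 9 = 13 -> matches
step 5: acc = 13 + -9 = 4 -> checks out
step 6: acc = 4 + -4 = 0 -> no discrepancy
step 7: acc = 0 + 18 = 18 -> verified
step 8: acc = 18 + 11 = 29 -> agrees with the printout
step 9: acc = 29 + -2 = 27 -> no discrepancy
step 10: acc = 27 + 20 = 47 -> matches
step 11: acc = 47 + 4 = 51 -> confirmed correct
step 12: acc = 51 + -1 = 50 -> agrees with the printout
step 13: acc = 50 + -19 = 31 -> in agreement
All steps check out; nothing to correct.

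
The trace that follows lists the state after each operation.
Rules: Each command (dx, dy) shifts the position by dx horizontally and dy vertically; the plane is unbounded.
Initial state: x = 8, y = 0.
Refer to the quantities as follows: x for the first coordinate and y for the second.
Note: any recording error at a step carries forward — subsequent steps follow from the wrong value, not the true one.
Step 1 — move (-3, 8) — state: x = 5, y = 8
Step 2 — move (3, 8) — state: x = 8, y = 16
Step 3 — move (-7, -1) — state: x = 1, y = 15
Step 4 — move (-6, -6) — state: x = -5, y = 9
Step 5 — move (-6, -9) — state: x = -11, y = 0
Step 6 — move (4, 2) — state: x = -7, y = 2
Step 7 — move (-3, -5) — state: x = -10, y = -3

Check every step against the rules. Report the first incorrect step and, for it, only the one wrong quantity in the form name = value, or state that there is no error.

Recomputing the run from the initial state:
step 1: x = 5, y = 8
step 2: x = 8, y = 16
step 3: x = 1, y = 15
step 4: x = -5, y = 9
step 5: x = -11, y = 0
step 6: x = -7, y = 2
step 7: x = -10, y = -3
This matches the trace at every step.

no error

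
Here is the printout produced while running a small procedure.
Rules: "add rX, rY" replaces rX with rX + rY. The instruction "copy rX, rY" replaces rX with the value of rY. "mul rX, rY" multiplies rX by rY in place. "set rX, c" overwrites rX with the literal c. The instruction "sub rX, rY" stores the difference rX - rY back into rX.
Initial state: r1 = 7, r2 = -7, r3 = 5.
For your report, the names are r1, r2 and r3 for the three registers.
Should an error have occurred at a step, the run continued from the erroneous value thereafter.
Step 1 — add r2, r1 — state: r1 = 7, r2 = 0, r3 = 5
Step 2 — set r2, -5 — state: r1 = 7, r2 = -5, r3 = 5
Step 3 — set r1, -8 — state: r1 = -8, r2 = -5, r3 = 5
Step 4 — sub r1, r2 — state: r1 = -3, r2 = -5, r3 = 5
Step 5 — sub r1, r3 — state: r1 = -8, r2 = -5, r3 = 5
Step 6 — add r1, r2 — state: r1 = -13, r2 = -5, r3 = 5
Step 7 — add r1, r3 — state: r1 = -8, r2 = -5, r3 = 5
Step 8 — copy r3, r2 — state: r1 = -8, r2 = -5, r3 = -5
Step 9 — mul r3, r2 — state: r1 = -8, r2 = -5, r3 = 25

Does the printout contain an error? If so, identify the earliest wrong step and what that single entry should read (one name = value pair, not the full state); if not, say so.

Recomputing the run from the initial state:
step 1: r1 = 7, r2 = 0, r3 = 5
step 2: r1 = 7, r2 = -5, r3 = 5
step 3: r1 = -8, r2 = -5, r3 = 5
step 4: r1 = -3, r2 = -5, r3 = 5
step 5: r1 = -8, r2 = -5, r3 = 5
step 6: r1 = -13, r2 = -5, r3 = 5
step 7: r1 = -8, r2 = -5, r3 = 5
step 8: r1 = -8, r2 = -5, r3 = -5
step 9: r1 = -8, r2 = -5, r3 = 25
This matches the printout at every step.

no error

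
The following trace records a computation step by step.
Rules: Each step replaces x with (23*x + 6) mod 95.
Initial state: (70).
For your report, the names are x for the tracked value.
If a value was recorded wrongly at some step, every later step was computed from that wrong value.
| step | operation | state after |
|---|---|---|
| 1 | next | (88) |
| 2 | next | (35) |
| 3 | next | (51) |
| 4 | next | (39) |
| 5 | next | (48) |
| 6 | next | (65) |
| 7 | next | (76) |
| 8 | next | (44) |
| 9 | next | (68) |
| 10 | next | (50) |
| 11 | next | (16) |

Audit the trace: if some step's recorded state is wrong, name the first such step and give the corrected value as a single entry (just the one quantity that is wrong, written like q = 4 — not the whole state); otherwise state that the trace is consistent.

1. x = (23*70 + 6) mod 95 = 1 (this is not what the trace shows)
Step 1 is the first one off; corrected, x = 1.

step 1, x = 1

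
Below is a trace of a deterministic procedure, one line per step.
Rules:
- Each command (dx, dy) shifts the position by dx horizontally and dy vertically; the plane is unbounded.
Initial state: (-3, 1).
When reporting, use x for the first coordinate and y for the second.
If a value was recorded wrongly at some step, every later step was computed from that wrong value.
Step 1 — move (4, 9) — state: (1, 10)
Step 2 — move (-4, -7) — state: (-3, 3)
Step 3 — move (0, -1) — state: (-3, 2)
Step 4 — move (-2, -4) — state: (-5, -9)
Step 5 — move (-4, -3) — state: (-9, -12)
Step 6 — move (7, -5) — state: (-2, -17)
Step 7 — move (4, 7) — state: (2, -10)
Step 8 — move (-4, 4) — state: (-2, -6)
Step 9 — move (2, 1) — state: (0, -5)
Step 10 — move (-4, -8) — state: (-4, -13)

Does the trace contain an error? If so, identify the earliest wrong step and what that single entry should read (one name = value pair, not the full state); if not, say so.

Recomputing the run from the initial state:
step 1: x = 1, y = 10
step 2: x = -3, y = 3
step 3: x = -3, y = 2
step 4: x = -5, y = -2
step 5: x = -9, y = -5
step 6: x = -2, y = -10
step 7: x = 2, y = -3
step 8: x = -2, y = 1
step 9: x = 0, y = 2
step 10: x = -4, y = -6
The first disagreement with the trace is at step 4, where the value should be y = -2.

step 4, y = -2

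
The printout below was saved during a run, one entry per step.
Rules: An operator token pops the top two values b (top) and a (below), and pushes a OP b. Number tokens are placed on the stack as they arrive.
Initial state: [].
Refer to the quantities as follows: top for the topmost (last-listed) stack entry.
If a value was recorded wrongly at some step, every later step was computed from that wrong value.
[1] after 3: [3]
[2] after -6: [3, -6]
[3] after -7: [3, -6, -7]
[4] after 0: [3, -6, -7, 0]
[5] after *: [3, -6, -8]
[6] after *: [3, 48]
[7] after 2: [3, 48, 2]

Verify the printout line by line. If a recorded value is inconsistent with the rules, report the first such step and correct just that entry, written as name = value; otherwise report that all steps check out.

step 5, top = 0

Recomputing the run from the initial state:
step 1: [3]
step 2: [3, -6]
step 3: [3, -6, -7]
step 4: [3, -6, -7, 0]
step 5: [3, -6, 0]
step 6: [3, 0]
step 7: [3, 0, 2]
The first disagreement with the printout is at step 5, where the value should be top = 0.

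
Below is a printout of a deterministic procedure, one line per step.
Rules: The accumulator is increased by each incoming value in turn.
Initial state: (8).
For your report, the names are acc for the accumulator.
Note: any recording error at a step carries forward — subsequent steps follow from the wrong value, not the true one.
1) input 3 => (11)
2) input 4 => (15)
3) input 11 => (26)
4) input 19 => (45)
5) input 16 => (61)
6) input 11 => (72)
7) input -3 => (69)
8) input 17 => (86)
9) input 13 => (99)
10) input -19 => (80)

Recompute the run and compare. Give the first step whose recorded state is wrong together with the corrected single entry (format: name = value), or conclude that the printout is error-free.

Recomputing the run from the initial state:
step 1: acc = 11
step 2: acc = 15
step 3: acc = 26
step 4: acc = 45
step 5: acc = 61
step 6: acc = 72
step 7: acc = 69
step 8: acc = 86
step 9: acc = 99
step 10: acc = 80
This matches the printout at every step.

no error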